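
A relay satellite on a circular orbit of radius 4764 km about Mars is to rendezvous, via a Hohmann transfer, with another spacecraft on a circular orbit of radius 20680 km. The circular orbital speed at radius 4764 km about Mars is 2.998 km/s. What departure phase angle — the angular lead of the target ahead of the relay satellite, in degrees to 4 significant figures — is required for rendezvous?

From the circular-orbit relation v² = μ/r at r = 4764 km: μ = v²r = (2.998)² × 4764 = 42818.9 km³/s².
Semi-major axis of the transfer orbit: a_t = (4764 + 20680)/2 = 12722 km.
Transfer time t = π√(a_t³/μ) = 21785.4 s.
Target angular speed ω₂ = √(μ/r₂³) = 6.95812×10^-5 rad/s.
Angle swept by the target during transfer: ω₂·t = 1.5159 rad = 86.85°.
Arrival is 180° from departure on the ellipse, so φ = 180° − 86.85° = 93.15°.

φ = 93.15°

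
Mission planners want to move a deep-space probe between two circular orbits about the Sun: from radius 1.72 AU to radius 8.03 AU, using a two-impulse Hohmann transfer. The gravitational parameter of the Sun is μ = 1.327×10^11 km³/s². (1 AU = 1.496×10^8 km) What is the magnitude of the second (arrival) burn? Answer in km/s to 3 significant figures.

In km: r₁ = 1.72 × 1.496×10^8 = 2.57312×10^8 km; r₂ = 8.03 × 1.496×10^8 = 1.201288×10^9 km.
Semi-major axis of the transfer orbit: a_t = (2.57312×10^8 + 1.201288×10^9)/2 = 7.293×10^8 km.
Circular speed at r = 1.201288×10^9 km: v_c = √(μ/r) = 10.51 km/s.
Transfer-orbit speed at the same r (vis-viva, a = a_t): v_t = √[μ(2/r − 1/a_t)] = 6.243 km/s.
Δv₂ = |v_t − v_c| = |6.243 − 10.51| = 4.267 km/s.

Δv₂ = 4.27 km/s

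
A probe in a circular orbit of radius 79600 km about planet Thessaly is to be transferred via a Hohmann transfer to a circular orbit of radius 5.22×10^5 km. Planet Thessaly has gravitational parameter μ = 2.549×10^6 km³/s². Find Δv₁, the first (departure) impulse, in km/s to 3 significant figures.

The Hohmann ellipse has a_t = (r₁ + r₂)/2 = 3.008×10^5 km.
On the circular orbit at r = 79600 km, v_c = √(μ/r) = 5.659 km/s.
Vis-viva on the transfer ellipse at r = 79600 km gives v_t = √[μ(2/r − 1/a_t)] = 7.455 km/s.
Δv₁ = |v_t − v_c| = |7.455 − 5.659| = 1.796 km/s.

Δv₁ = 1.80 km/s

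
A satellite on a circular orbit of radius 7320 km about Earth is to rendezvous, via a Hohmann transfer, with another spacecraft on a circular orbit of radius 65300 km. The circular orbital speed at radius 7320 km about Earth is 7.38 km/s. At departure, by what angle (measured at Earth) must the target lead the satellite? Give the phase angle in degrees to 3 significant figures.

From the circular-orbit relation v² = μ/r at r = 7320 km: μ = v²r = (7.38)² × 7320 = 3.98679×10^5 km³/s².
Transfer-ellipse semi-major axis a_t = (r₁ + r₂)/2 = (7320 + 65300)/2 = 36310 km.
The half-period of the transfer ellipse is t = π√(a_t³/μ) = 34425 s.
The target's mean motion on its circular orbit is ω₂ = √(μ/r₂³) = 3.7839×10^-5 rad/s.
Angle swept by the target during transfer: ω₂·t = 1.3026 rad = 74.63°.
The satellite traverses 180° on the transfer ellipse, so the target must lead by 180° − 74.63° = 105°.

φ = 105°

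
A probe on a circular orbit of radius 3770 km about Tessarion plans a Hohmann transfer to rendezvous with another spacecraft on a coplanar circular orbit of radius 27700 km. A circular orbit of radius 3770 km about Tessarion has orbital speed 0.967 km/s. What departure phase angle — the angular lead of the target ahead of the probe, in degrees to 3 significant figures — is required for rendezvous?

φ = 103°

From the circular-orbit relation v² = μ/r at r = 3770 km: μ = v²r = (0.967)² × 3770 = 3525.29 km³/s².
Transfer-ellipse semi-major axis a_t = (r₁ + r₂)/2 = (3770 + 27700)/2 = 15735 km.
Transfer time t = π√(a_t³/μ) = 1.044×10^5 s.
The target's mean motion on its circular orbit is ω₂ = √(μ/r₂³) = 1.288×10^-5 rad/s.
Angle swept by the target during transfer: ω₂·t = 1.345 rad = 77.06°.
The probe traverses 180° on the transfer ellipse, so the target must lead by 180° − 77.06° = 103°.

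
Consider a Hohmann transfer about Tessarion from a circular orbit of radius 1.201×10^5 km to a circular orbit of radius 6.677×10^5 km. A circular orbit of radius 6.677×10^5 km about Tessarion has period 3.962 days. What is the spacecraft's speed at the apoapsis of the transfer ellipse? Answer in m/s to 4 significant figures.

From Kepler's third law T² = 4π²r³/μ at r = 6.677×10^5 km, T = 3.962 days = 3.962 × 86400 s = 3.423168×10^5 s: μ = 4π²r³/T² = 1.00288×10^8 km³/s².
Transfer-ellipse semi-major axis a_t = (r₁ + r₂)/2 = (1.201×10^5 + 6.677×10^5)/2 = 3.939×10^5 km.
At apoapsis, r = 6.677×10^5 km.
Vis-viva: v = √[μ(2/r − 1/a_t)] = √[1.00288×10^8 × (2/6.677×10^5 − 1/3.939×10^5)] = 6.767 km/s.

v = 6767 m/s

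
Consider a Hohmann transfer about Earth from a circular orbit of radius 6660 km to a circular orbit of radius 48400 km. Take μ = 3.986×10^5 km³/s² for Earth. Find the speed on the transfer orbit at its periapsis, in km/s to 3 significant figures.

v = 10.3 km/s

Transfer-ellipse semi-major axis a_t = (r₁ + r₂)/2 = (6660 + 48400)/2 = 27530 km.
At periapsis, r = 6660 km.
From the vis-viva equation, v = √[μ(2/r − 1/a_t)] = 10.26 km/s.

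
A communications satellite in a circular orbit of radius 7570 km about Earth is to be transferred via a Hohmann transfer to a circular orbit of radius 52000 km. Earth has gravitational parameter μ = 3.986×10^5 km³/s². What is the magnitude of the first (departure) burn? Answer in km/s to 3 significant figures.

Δv₁ = 2.33 km/s

Semi-major axis of the transfer orbit: a_t = (7570 + 52000)/2 = 29785 km.
On the circular orbit at r = 7570 km, v_c = √(μ/r) = 7.256 km/s.
Transfer-orbit speed at the same r (vis-viva, a = a_t): v_t = √[μ(2/r − 1/a_t)] = 9.588 km/s.
Δv₁ = |v_t − v_c| = |9.588 − 7.256| = 2.332 km/s.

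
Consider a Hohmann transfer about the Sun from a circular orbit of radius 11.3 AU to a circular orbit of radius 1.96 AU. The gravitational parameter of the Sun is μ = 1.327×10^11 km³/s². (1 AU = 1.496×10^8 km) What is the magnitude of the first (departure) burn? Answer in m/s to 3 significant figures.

Δv₁ = 4040 m/s

In km: r₁ = 11.3 × 1.496×10^8 = 1.69048×10^9 km; r₂ = 1.96 × 1.496×10^8 = 2.93216×10^8 km.
The Hohmann ellipse has a_t = (r₁ + r₂)/2 = 9.91848×10^8 km.
Circular speed at r = 1.69048×10^9 km: v_c = √(μ/r) = 8.860 km/s.
Vis-viva on the transfer ellipse at r = 1.69048×10^9 km gives v_t = √[μ(2/r − 1/a_t)] = 4.817 km/s.
Δv₁ = |v_t − v_c| = |4.817 − 8.860| = 4.043 km/s.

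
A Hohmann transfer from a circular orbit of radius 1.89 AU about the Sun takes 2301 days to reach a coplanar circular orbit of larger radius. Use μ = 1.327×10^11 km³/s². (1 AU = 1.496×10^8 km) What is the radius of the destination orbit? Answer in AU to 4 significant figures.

r₂ = 8.939 AU

In km: r₁ = 1.89 × 1.496×10^8 = 2.82744×10^8 km.
Transfer time t = 2301 days = 1.988064×10^8 s, and t = π√(a_t³/μ).
So a_t = (μ t²/π²)^(1/3) = (1.327×10^11 × (1.988064×10^8)² / π²)^(1/3) = 8.0999×10^8 km.
Since a_t = (r₁ + r₂)/2, r₂ = 2a_t − r₁ = 2×8.0999×10^8 − 2.82744×10^8 = 1.337236×10^9 km.
In AU: r₂ = 1.337236×10^9 / 1.496×10^8 = 8.939 AU.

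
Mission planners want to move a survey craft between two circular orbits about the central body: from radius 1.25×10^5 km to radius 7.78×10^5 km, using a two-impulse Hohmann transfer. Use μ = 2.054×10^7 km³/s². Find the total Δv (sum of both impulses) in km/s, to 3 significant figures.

Δv = 6.44 km/s

Transfer-ellipse semi-major axis a_t = (r₁ + r₂)/2 = (1.250×10^5 + 7.780×10^5)/2 = 4.515×10^5 km.
Circular speed at r₁: v₁ = √(μ/r₁) = √(2.054×10^7/1.250×10^5) = 12.819 km/s.
On the transfer ellipse at r₁, vis-viva equation gives v_p = √[μ(2/r₁ − 1/a_t)] = 16.827 km/s.
First burn Δv₁ = |v_p − v₁| = 4.008 km/s.
At r₂, v₂ = √(μ/r₂) = 5.1382 km/s.
Transfer-orbit speed at r₂: v_a = √[μ(2/r₂ − 1/a_t)] = 2.7036 km/s.
Second burn Δv₂ = |v₂ − v_a| = 2.435 km/s.
Δv = Δv₁ + Δv₂ = 4.008 + 2.435 = 6.443 km/s.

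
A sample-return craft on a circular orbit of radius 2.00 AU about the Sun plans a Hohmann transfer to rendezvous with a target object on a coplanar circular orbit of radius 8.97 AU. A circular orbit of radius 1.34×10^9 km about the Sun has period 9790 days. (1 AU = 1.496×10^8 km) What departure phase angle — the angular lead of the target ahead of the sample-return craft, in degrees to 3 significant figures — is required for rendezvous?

φ = 93.9°

From Kepler's third law T² = 4π²r³/μ at r = 1.34×10^9 km, T = 9790 days = 9790 × 86400 s = 8.45856×10^8 s: μ = 4π²r³/T² = 1.32764×10^11 km³/s².
In km: r₁ = 2.00 × 1.496×10^8 = 2.992×10^8 km; r₂ = 8.97 × 1.496×10^8 = 1.341912×10^9 km.
Transfer-ellipse semi-major axis a_t = (r₁ + r₂)/2 = (2.992×10^8 + 1.341912×10^9)/2 = 8.20556×10^8 km.
Transfer time t = π√(a_t³/μ) = 2.0266×10^8 s.
The target's mean motion on its circular orbit is ω₂ = √(μ/r₂³) = 7.4123×10^-9 rad/s.
Angle swept by the target during transfer: ω₂·t = 1.5022 rad = 86.07°.
Arrival is 180° from departure on the ellipse, so φ = 180° − 86.07° = 93.9°.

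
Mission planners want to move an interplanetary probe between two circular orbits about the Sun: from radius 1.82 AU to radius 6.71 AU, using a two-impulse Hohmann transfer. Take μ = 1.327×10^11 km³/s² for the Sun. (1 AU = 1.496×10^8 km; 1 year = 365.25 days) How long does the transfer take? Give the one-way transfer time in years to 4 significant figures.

In km: r₁ = 1.82 × 1.496×10^8 = 2.72272×10^8 km; r₂ = 6.71 × 1.496×10^8 = 1.003816×10^9 km.
The Hohmann ellipse has a_t = (r₁ + r₂)/2 = 6.38044×10^8 km.
Transfer time t = π√(a_t³/μ) = π√((6.38044×10^8)³ / 1.327×10^11) = 1.3899×10^8 s.
Converting: 1.3899×10^8 s ÷ 3.15576×10^7 s/year (365.25 × 86400) = 4.404 years.

t = 4.404 years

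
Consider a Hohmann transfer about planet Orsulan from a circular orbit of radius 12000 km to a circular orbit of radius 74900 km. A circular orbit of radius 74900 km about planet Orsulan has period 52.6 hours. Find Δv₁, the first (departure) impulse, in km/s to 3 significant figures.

From Kepler's third law T² = 4π²r³/μ at r = 74900 km, T = 52.6 hours = 52.6 × 3600 s = 1.8936×10^5 s: μ = 4π²r³/T² = 4.62625×10^5 km³/s².
Transfer-ellipse semi-major axis a_t = (r₁ + r₂)/2 = (12000 + 74900)/2 = 43450 km.
Circular speed at r = 12000 km: v_c = √(μ/r) = 6.209 km/s.
Vis-viva on the transfer ellipse at r = 12000 km gives v_t = √[μ(2/r − 1/a_t)] = 8.152 km/s.
Δv₁ = |v_t − v_c| = |8.152 − 6.209| = 1.943 km/s.

Δv₁ = 1.94 km/s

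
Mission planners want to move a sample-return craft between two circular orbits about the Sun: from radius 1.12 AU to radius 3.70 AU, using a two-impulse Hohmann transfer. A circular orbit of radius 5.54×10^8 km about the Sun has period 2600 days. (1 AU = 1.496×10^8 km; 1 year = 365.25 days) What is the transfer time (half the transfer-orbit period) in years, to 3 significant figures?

t = 1.87 years

From Kepler's third law T² = 4π²r³/μ at r = 5.54×10^8 km, T = 2600 days = 2600 × 86400 s = 2.2464×10^8 s: μ = 4π²r³/T² = 1.33019×10^11 km³/s².
In km: r₁ = 1.12 × 1.496×10^8 = 1.67552×10^8 km; r₂ = 3.70 × 1.496×10^8 = 5.5352×10^8 km.
Semi-major axis of the transfer orbit: a_t = (1.67552×10^8 + 5.5352×10^8)/2 = 3.60536×10^8 km.
By Kepler's third law the transfer-orbit period is T = 2π√(a_t³/μ), so t = T/2 = 5.897×10^7 s.
Converting: 5.897×10^7 s ÷ 3.15576×10^7 s/year (365.25 × 86400) = 1.87 years.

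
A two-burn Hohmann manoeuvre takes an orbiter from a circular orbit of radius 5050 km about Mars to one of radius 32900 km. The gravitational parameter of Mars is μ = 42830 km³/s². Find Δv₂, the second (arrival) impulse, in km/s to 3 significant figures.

Δv₂ = 0.552 km/s

The Hohmann ellipse has a_t = (r₁ + r₂)/2 = 18975 km.
On the circular orbit at r = 32900 km, v_c = √(μ/r) = 1.141 km/s.
Vis-viva on the transfer ellipse at r = 32900 km gives v_t = √[μ(2/r − 1/a_t)] = 0.5886 km/s.
Δv₂ = |v_t − v_c| = |0.5886 − 1.141| = 0.5524 km/s.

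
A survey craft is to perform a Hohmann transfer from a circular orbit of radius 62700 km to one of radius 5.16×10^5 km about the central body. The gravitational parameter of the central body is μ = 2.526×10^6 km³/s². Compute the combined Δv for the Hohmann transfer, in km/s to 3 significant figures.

Δv = 3.31 km/s

The Hohmann ellipse has a_t = (r₁ + r₂)/2 = 2.8935×10^5 km.
At r₁ the circular-orbit speed is v₁ = √(μ/r₁) = 6.34721 km/s.
Transfer-orbit speed at r₁ (vis-viva equation): v_p = √[μ(2/r₁ − 1/a_t)] = 8.47610 km/s.
First burn Δv₁ = |v_p − v₁| = 2.12889 km/s.
Circular speed at r₂: v₂ = √(μ/r₂) = 2.2125 km/s.
Transfer-orbit speed at r₂: v_a = √[μ(2/r₂ − 1/a_t)] = 1.0299 km/s.
Second burn Δv₂ = |v₂ − v_a| = 1.18260 km/s.
Δv = Δv₁ + Δv₂ = 2.12889 + 1.18260 = 3.311 km/s.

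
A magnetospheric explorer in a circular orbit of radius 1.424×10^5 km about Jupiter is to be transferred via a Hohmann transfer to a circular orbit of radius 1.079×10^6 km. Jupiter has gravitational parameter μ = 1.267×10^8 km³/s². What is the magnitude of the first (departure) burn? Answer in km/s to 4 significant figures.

Semi-major axis of the transfer orbit: a_t = (1.424×10^5 + 1.079×10^6)/2 = 6.107×10^5 km.
On the circular orbit at r = 1.424×10^5 km, v_c = √(μ/r) = 29.83 km/s.
Vis-viva on the transfer ellipse at r = 1.424×10^5 km gives v_t = √[μ(2/r − 1/a_t)] = 39.65 km/s.
Δv₁ = |v_t − v_c| = |39.65 − 29.83| = 9.820 km/s.

Δv₁ = 9.820 km/s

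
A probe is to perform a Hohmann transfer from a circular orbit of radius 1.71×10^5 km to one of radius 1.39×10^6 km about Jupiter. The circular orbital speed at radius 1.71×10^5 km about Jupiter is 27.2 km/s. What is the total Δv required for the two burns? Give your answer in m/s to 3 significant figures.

From the circular-orbit relation v² = μ/r at r = 1.71×10^5 km: μ = v²r = (27.2)² × 1.71×10^5 = 1.26513×10^8 km³/s².
Semi-major axis of the transfer orbit: a_t = (1.710×10^5 + 1.390×10^6)/2 = 7.805×10^5 km.
Circular speed at r₁: v₁ = √(μ/r₁) = √(1.26513×10^8/1.710×10^5) = 27.200 km/s.
On the transfer ellipse at r₁, vis-viva gives v_p = √[μ(2/r₁ − 1/a_t)] = 36.299 km/s.
First burn Δv₁ = |v_p − v₁| = 9.099 km/s.
Circular speed at r₂: v₂ = √(μ/r₂) = 9.5402 km/s.
Transfer-orbit speed at r₂: v_a = √[μ(2/r₂ − 1/a_t)] = 4.4655 km/s.
Second burn Δv₂ = |v₂ − v_a| = 5.075 km/s.
Δv = Δv₁ + Δv₂ = 9.099 + 5.075 = 14.17 km/s.

Δv = 14200 m/s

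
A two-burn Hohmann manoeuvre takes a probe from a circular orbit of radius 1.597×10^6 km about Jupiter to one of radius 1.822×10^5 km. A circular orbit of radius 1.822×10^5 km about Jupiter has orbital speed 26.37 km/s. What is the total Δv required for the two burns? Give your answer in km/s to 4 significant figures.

Δv = 13.84 km/s

From the circular-orbit relation v² = μ/r at r = 1.822×10^5 km: μ = v²r = (26.37)² × 1.822×10^5 = 1.26698×10^8 km³/s².
Semi-major axis of the transfer orbit: a_t = (1.597×10^6 + 1.822×10^5)/2 = 8.896×10^5 km.
At r₁ the circular-orbit speed is v₁ = √(μ/r₁) = 8.907 km/s.
On the transfer ellipse at r₁, vis-viva gives v_a = √[μ(2/r₁ − 1/a_t)] = 4.031 km/s.
First burn Δv₁ = |v_a − v₁| = 4.876 km/s.
Circular speed at r₂: v₂ = √(μ/r₂) = 26.370 km/s.
Transfer-orbit speed at r₂: v_p = √[μ(2/r₂ − 1/a_t)] = 35.332 km/s.
Second burn Δv₂ = |v₂ − v_p| = 8.962 km/s.
Total Δv = Δv₁ + Δv₂ = 13.84 km/s.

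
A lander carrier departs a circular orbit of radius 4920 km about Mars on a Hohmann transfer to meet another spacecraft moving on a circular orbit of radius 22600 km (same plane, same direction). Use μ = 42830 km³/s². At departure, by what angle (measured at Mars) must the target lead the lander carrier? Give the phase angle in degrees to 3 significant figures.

The Hohmann ellipse has a_t = (r₁ + r₂)/2 = 13760 km.
Transfer time t = π√(a_t³/μ) = 24502 s.
Target angular speed ω₂ = √(μ/r₂³) = 6.0913×10^-5 rad/s.
Angle swept by the target during transfer: ω₂·t = 1.4925 rad = 85.51°.
The lander carrier traverses 180° on the transfer ellipse, so the target must lead by 180° − 85.51° = 94.5°.

φ = 94.5°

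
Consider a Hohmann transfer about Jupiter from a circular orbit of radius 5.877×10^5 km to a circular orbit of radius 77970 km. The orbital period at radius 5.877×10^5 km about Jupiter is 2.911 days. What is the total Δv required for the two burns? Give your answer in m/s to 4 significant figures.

Δv = 20830 m/s

From Kepler's third law T² = 4π²r³/μ at r = 5.877×10^5 km, T = 2.911 days = 2.911 × 86400 s = 2.515104×10^5 s: μ = 4π²r³/T² = 1.26682×10^8 km³/s².
The Hohmann ellipse has a_t = (r₁ + r₂)/2 = 3.32835×10^5 km.
Circular speed at r₁: v₁ = √(μ/r₁) = √(1.26682×10^8/5.877×10^5) = 14.682 km/s.
Transfer-orbit speed at r₁ (vis-viva): v_a = √[μ(2/r₁ − 1/a_t)] = 7.1061 km/s.
First burn Δv₁ = |v_a − v₁| = 7.576 km/s.
At r₂, v₂ = √(μ/r₂) = 40.31 km/s.
Transfer-orbit speed at r₂: v_p = √[μ(2/r₂ − 1/a_t)] = 53.56 km/s.
Second burn Δv₂ = |v₂ − v_p| = 13.25 km/s.
Δv = Δv₁ + Δv₂ = 7.576 + 13.25 = 20.83 km/s.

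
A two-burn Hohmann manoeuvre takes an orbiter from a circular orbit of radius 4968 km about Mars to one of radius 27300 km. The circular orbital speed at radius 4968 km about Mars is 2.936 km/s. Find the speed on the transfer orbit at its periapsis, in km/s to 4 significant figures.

From the circular-orbit relation v² = μ/r at r = 4968 km: μ = v²r = (2.936)² × 4968 = 42824.6 km³/s².
Semi-major axis of the transfer orbit: a_t = (4968 + 27300)/2 = 16134 km.
At periapsis, r = 4968 km.
Applying v² = μ(2/r − 1/a_t): v = 3.819 km/s.

v = 3.819 km/s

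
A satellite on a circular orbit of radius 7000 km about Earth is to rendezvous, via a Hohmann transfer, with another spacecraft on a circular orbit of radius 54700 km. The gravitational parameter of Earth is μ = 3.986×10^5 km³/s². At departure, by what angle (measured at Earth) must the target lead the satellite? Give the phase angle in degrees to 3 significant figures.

Transfer-ellipse semi-major axis a_t = (r₁ + r₂)/2 = (7000 + 54700)/2 = 30850 km.
Transfer time t = π√(a_t³/μ) = 26963 s.
The target's mean motion on its circular orbit is ω₂ = √(μ/r₂³) = 4.9350×10^-5 rad/s.
Angle swept by the target during transfer: ω₂·t = 1.3306 rad = 76.24°.
The satellite traverses 180° on the transfer ellipse, so the target must lead by 180° − 76.24° = 104°.

φ = 104°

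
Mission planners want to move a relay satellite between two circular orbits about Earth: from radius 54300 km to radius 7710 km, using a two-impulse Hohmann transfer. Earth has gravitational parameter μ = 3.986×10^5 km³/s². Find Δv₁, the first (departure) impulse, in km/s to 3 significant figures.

Δv₁ = 1.36 km/s

Transfer-ellipse semi-major axis a_t = (r₁ + r₂)/2 = (54300 + 7710)/2 = 31005 km.
On the circular orbit at r = 54300 km, v_c = √(μ/r) = 2.709 km/s.
Vis-viva on the transfer ellipse at r = 54300 km gives v_t = √[μ(2/r − 1/a_t)] = 1.351 km/s.
Δv₁ = |v_t − v_c| = |1.351 − 2.709| = 1.358 km/s.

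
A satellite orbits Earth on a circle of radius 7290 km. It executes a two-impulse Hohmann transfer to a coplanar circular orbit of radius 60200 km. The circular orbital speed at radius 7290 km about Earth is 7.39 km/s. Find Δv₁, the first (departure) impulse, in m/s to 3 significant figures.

Δv₁ = 2480 m/s

From the circular-orbit relation v² = μ/r at r = 7290 km: μ = v²r = (7.39)² × 7290 = 3.98122×10^5 km³/s².
Transfer-ellipse semi-major axis a_t = (r₁ + r₂)/2 = (7290 + 60200)/2 = 33745 km.
On the circular orbit at r = 7290 km, v_c = √(μ/r) = 7.390 km/s.
Vis-viva on the transfer ellipse at r = 7290 km gives v_t = √[μ(2/r − 1/a_t)] = 9.870 km/s.
Δv₁ = |v_t − v_c| = |9.870 − 7.390| = 2.480 km/s.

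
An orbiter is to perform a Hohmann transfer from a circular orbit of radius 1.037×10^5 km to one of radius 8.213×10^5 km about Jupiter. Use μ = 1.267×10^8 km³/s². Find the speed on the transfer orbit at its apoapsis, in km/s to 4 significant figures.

v = 5.881 km/s

The Hohmann ellipse has a_t = (r₁ + r₂)/2 = 4.625×10^5 km.
The apoapsis of the transfer ellipse is at r = 8.213×10^5 km.
Vis-viva: v = √[μ(2/r − 1/a_t)] = √[1.267×10^8 × (2/8.213×10^5 − 1/4.625×10^5)] = 5.881 km/s.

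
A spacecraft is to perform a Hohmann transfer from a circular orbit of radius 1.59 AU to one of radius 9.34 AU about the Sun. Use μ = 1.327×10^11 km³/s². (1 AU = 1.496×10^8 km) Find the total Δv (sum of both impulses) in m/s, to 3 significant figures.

In km: r₁ = 1.59 × 1.496×10^8 = 2.37864×10^8 km; r₂ = 9.34 × 1.496×10^8 = 1.397264×10^9 km.
Transfer-ellipse semi-major axis a_t = (r₁ + r₂)/2 = (2.37864×10^8 + 1.397264×10^9)/2 = 8.17564×10^8 km.
At r₁ the circular-orbit speed is v₁ = √(μ/r₁) = 23.620 km/s.
On the transfer ellipse at r₁, vis-viva gives v_p = √[μ(2/r₁ − 1/a_t)] = 30.878 km/s.
First burn Δv₁ = |v_p − v₁| = 7.258 km/s.
At r₂, v₂ = √(μ/r₂) = 9.7453 km/s.
Transfer-orbit speed at r₂: v_a = √[μ(2/r₂ − 1/a_t)] = 5.2565 km/s.
Second burn Δv₂ = |v₂ − v_a| = 4.489 km/s.
Total Δv = Δv₁ + Δv₂ = 11.75 km/s.

Δv = 11700 m/s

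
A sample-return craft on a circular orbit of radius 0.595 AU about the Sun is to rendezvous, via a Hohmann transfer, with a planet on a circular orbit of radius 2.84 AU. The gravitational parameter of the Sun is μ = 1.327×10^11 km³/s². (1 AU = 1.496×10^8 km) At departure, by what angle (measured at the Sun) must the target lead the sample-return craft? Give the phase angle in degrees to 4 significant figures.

In km: r₁ = 0.595 × 1.496×10^8 = 8.9012×10^7 km; r₂ = 2.84 × 1.496×10^8 = 4.24864×10^8 km.
Semi-major axis of the transfer orbit: a_t = (8.9012×10^7 + 4.24864×10^8)/2 = 2.56938×10^8 km.
Transfer time t = π√(a_t³/μ) = 3.5519×10^7 s.
Target angular speed ω₂ = √(μ/r₂³) = 4.1597×10^-8 rad/s.
Angle swept by the target during transfer: ω₂·t = 1.4775 rad = 84.65°.
The sample-return craft traverses 180° on the transfer ellipse, so the target must lead by 180° − 84.65° = 95.35°.

φ = 95.35°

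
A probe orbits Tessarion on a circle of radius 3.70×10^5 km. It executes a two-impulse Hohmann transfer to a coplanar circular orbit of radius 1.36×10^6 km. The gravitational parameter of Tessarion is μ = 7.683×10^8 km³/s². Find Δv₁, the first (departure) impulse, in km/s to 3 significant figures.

Transfer-ellipse semi-major axis a_t = (r₁ + r₂)/2 = (3.700×10^5 + 1.360×10^6)/2 = 8.650×10^5 km.
On the circular orbit at r = 3.700×10^5 km, v_c = √(μ/r) = 45.57 km/s.
Vis-viva on the transfer ellipse at r = 3.700×10^5 km gives v_t = √[μ(2/r − 1/a_t)] = 57.14 km/s.
Δv₁ = |v_t − v_c| = |57.14 − 45.57| = 11.57 km/s.

Δv₁ = 11.6 km/s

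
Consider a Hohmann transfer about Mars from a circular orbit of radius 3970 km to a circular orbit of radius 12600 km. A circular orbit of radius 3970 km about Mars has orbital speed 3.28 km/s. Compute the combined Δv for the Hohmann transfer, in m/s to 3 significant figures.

Δv = 1330 m/s

From the circular-orbit relation v² = μ/r at r = 3970 km: μ = v²r = (3.28)² × 3970 = 42710.8 km³/s².
Transfer-ellipse semi-major axis a_t = (r₁ + r₂)/2 = (3970 + 12600)/2 = 8285 km.
Circular speed at r₁: v₁ = √(μ/r₁) = √(42710.8/3970) = 3.28000 km/s.
On the transfer ellipse at r₁, v² = μ(2/r − 1/a) gives v_p = √[μ(2/r₁ − 1/a_t)] = 4.04495 km/s.
First burn Δv₁ = |v_p − v₁| = 0.76495 km/s.
Circular speed at r₂: v₂ = √(μ/r₂) = 1.84113 km/s.
Transfer-orbit speed at r₂: v_a = √[μ(2/r₂ − 1/a_t)] = 1.27448 km/s.
Second burn Δv₂ = |v₂ − v_a| = 0.56665 km/s.
Total Δv = Δv₁ + Δv₂ = 1.332 km/s.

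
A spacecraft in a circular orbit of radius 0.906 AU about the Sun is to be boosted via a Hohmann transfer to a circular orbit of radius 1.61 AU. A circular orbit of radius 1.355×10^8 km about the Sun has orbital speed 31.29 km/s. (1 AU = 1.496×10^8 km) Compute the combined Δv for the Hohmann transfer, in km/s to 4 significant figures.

From the circular-orbit relation v² = μ/r at r = 1.355×10^8 km: μ = v²r = (31.29)² × 1.355×10^8 = 1.32663×10^11 km³/s².
In km: r₁ = 0.906 × 1.496×10^8 = 1.355376×10^8 km; r₂ = 1.61 × 1.496×10^8 = 2.40856×10^8 km.
Transfer-ellipse semi-major axis a_t = (r₁ + r₂)/2 = (1.355376×10^8 + 2.40856×10^8)/2 = 1.881968×10^8 km.
Circular speed at r₁: v₁ = √(μ/r₁) = √(1.32663×10^11/1.355376×10^8) = 31.28566 km/s.
Transfer-orbit speed at r₁ (vis-viva equation): v_p = √[μ(2/r₁ − 1/a_t)] = 35.39305 km/s.
First burn Δv₁ = |v_p − v₁| = 4.1074 km/s.
Circular speed at r₂: v₂ = √(μ/r₂) = 23.4691 km/s.
Transfer-orbit speed at r₂: v_a = √[μ(2/r₂ − 1/a_t)] = 19.9168 km/s.
Second burn Δv₂ = |v₂ − v_a| = 3.5523 km/s.
Δv = Δv₁ + Δv₂ = 4.1074 + 3.5523 = 7.660 km/s.

Δv = 7.660 km/s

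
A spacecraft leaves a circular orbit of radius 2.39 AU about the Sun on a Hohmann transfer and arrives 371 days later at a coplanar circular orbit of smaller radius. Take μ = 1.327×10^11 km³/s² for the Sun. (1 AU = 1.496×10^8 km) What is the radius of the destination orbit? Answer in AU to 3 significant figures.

r₂ = 0.818 AU

In km: r₁ = 2.39 × 1.496×10^8 = 3.57544×10^8 km.
Transfer time t = 371 days = 3.20544×10^7 s, and t = π√(a_t³/μ).
So a_t = (μ t²/π²)^(1/3) = (1.327×10^11 × (3.20544×10^7)² / π²)^(1/3) = 2.3995×10^8 km.
Since a_t = (r₁ + r₂)/2, r₂ = 2a_t − r₁ = 2×2.3995×10^8 − 3.57544×10^8 = 1.22356×10^8 km.
In AU: r₂ = 1.22356×10^8 / 1.496×10^8 = 0.818 AU.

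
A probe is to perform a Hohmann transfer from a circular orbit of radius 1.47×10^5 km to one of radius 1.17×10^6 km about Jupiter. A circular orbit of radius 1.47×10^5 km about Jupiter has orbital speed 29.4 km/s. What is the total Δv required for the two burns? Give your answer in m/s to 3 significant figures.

Δv = 15300 m/s

From the circular-orbit relation v² = μ/r at r = 1.47×10^5 km: μ = v²r = (29.4)² × 1.47×10^5 = 1.27061×10^8 km³/s².
Semi-major axis of the transfer orbit: a_t = (1.470×10^5 + 1.170×10^6)/2 = 6.585×10^5 km.
Circular speed at r₁: v₁ = √(μ/r₁) = √(1.27061×10^8/1.470×10^5) = 29.400 km/s.
On the transfer ellipse at r₁, vis-viva equation gives v_p = √[μ(2/r₁ − 1/a_t)] = 39.189 km/s.
First burn Δv₁ = |v_p − v₁| = 9.789 km/s.
Circular speed at r₂: v₂ = √(μ/r₂) = 10.421 km/s.
Transfer-orbit speed at r₂: v_a = √[μ(2/r₂ − 1/a_t)] = 4.9237 km/s.
Second burn Δv₂ = |v₂ − v_a| = 5.497 km/s.
Δv = Δv₁ + Δv₂ = 9.789 + 5.497 = 15.29 km/s.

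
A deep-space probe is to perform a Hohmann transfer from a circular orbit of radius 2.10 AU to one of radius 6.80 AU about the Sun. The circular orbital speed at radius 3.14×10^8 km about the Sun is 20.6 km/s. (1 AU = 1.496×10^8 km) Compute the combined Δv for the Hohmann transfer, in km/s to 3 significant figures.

From the circular-orbit relation v² = μ/r at r = 3.14×10^8 km: μ = v²r = (20.6)² × 3.14×10^8 = 1.33249×10^11 km³/s².
In km: r₁ = 2.10 × 1.496×10^8 = 3.1416×10^8 km; r₂ = 6.80 × 1.496×10^8 = 1.01728×10^9 km.
The Hohmann ellipse has a_t = (r₁ + r₂)/2 = 6.6572×10^8 km.
Circular speed at r₁: v₁ = √(μ/r₁) = √(1.33249×10^11/3.1416×10^8) = 20.5948 km/s.
On the transfer ellipse at r₁, vis-viva gives v_p = √[μ(2/r₁ − 1/a_t)] = 25.4584 km/s.
First burn Δv₁ = |v_p − v₁| = 4.8636 km/s.
Circular speed at r₂: v₂ = √(μ/r₂) = 11.44489 km/s.
Transfer-orbit speed at r₂: v_a = √[μ(2/r₂ − 1/a_t)] = 7.862152 km/s.
Second burn Δv₂ = |v₂ − v_a| = 3.5827 km/s.
Total Δv = Δv₁ + Δv₂ = 8.446 km/s.

Δv = 8.45 km/s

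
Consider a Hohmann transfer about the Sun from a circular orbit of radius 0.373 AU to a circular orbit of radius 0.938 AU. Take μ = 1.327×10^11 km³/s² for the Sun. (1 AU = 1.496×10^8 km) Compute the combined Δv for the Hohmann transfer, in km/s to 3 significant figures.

Δv = 17.1 km/s

In km: r₁ = 0.373 × 1.496×10^8 = 5.58008×10^7 km; r₂ = 0.938 × 1.496×10^8 = 1.403248×10^8 km.
Semi-major axis of the transfer orbit: a_t = (5.58008×10^7 + 1.403248×10^8)/2 = 9.80628×10^7 km.
At r₁ the circular-orbit speed is v₁ = √(μ/r₁) = 48.766 km/s.
On the transfer ellipse at r₁, vis-viva equation gives v_p = √[μ(2/r₁ − 1/a_t)] = 58.335 km/s.
First burn Δv₁ = |v_p − v₁| = 9.569 km/s.
At r₂, v₂ = √(μ/r₂) = 30.7516 km/s.
Transfer-orbit speed at r₂: v_a = √[μ(2/r₂ − 1/a_t)] = 23.1972 km/s.
Second burn Δv₂ = |v₂ − v_a| = 7.554 km/s.
Total Δv = Δv₁ + Δv₂ = 17.12 km/s.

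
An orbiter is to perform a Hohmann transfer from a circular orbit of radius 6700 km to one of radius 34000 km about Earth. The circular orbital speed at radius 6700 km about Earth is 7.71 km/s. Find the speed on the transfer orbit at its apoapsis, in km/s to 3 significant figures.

From the circular-orbit relation v² = μ/r at r = 6700 km: μ = v²r = (7.71)² × 6700 = 3.98275×10^5 km³/s².
Transfer-ellipse semi-major axis a_t = (r₁ + r₂)/2 = (6700 + 34000)/2 = 20350 km.
The apoapsis of the transfer ellipse is at r = 34000 km.
Applying v² = μ(2/r − 1/a_t): v = 1.964 km/s.

v = 1.96 km/s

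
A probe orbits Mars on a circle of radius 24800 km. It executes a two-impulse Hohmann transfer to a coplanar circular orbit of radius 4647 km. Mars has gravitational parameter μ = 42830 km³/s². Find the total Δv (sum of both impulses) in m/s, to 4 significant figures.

Transfer-ellipse semi-major axis a_t = (r₁ + r₂)/2 = (24800 + 4647)/2 = 14723.5 km.
At r₁ the circular-orbit speed is v₁ = √(μ/r₁) = 1.3142 km/s.
Transfer-orbit speed at r₁ (v² = μ(2/r − 1/a)): v_a = √[μ(2/r₁ − 1/a_t)] = 0.73829 km/s.
First burn Δv₁ = |v_a − v₁| = 0.5759 km/s.
At r₂, v₂ = √(μ/r₂) = 3.0359 km/s.
Transfer-orbit speed at r₂: v_p = √[μ(2/r₂ − 1/a_t)] = 3.9401 km/s.
Second burn Δv₂ = |v₂ − v_p| = 0.9042 km/s.
Δv = Δv₁ + Δv₂ = 0.5759 + 0.9042 = 1.480 km/s.

Δv = 1480 m/s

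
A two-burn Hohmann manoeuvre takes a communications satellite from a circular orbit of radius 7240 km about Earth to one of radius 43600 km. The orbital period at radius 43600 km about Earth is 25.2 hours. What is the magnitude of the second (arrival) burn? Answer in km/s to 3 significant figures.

Δv₂ = 1.41 km/s

From Kepler's third law T² = 4π²r³/μ at r = 43600 km, T = 25.2 hours = 25.2 × 3600 s = 90720 s: μ = 4π²r³/T² = 3.97570×10^5 km³/s².
Transfer-ellipse semi-major axis a_t = (r₁ + r₂)/2 = (7240 + 43600)/2 = 25420 km.
On the circular orbit at r = 43600 km, v_c = √(μ/r) = 3.020 km/s.
Transfer-orbit speed at the same r (vis-viva, a = a_t): v_t = √[μ(2/r − 1/a_t)] = 1.612 km/s.
Δv₂ = |v_t − v_c| = |1.612 − 3.020| = 1.408 km/s.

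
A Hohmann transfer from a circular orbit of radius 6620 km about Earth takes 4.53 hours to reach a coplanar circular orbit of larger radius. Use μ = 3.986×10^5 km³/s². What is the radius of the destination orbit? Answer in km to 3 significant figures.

Transfer time t = 4.53 hours = 16308 s, and t = π√(a_t³/μ).
So a_t = (μ t²/π²)^(1/3) = (3.986×10^5 × (16308)² / π²)^(1/3) = 22064 km.
Since a_t = (r₁ + r₂)/2, r₂ = 2a_t − r₁ = 2×22064 − 6620 = 37508 km.

r₂ = 37500 km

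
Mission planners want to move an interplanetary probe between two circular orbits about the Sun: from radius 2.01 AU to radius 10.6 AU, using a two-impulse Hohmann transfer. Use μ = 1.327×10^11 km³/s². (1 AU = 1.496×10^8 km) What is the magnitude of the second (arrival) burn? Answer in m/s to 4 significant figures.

In km: r₁ = 2.01 × 1.496×10^8 = 3.00696×10^8 km; r₂ = 10.6 × 1.496×10^8 = 1.58576×10^9 km.
Semi-major axis of the transfer orbit: a_t = (3.00696×10^8 + 1.58576×10^9)/2 = 9.43228×10^8 km.
Circular speed at r = 1.58576×10^9 km: v_c = √(μ/r) = 9.148 km/s.
Transfer-orbit speed at the same r (vis-viva, a = a_t): v_t = √[μ(2/r − 1/a_t)] = 5.165 km/s.
Δv₂ = |v_t − v_c| = |5.165 − 9.148| = 3.983 km/s.

Δv₂ = 3983 m/s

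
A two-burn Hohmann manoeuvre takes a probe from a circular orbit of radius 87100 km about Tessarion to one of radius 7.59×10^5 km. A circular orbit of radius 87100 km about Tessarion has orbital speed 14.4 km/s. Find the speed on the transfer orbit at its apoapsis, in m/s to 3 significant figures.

From the circular-orbit relation v² = μ/r at r = 87100 km: μ = v²r = (14.4)² × 87100 = 1.80611×10^7 km³/s².
Transfer-ellipse semi-major axis a_t = (r₁ + r₂)/2 = (87100 + 7.590×10^5)/2 = 4.2305×10^5 km.
At apoapsis, r = 7.590×10^5 km.
Applying v² = μ(2/r − 1/a_t): v = 2.213 km/s.

v = 2210 m/s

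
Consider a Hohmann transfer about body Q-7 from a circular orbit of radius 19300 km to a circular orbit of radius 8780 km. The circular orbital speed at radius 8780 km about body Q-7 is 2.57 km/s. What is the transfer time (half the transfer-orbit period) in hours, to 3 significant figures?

t = 6.03 hours

From the circular-orbit relation v² = μ/r at r = 8780 km: μ = v²r = (2.57)² × 8780 = 57991.0 km³/s².
The Hohmann ellipse has a_t = (r₁ + r₂)/2 = 14040 km.
Half the transfer-orbit period gives t = π√(a_t³/μ) = 21700 s.
Converting: 21700 s ÷ 3600 s/hour = 6.03 hours.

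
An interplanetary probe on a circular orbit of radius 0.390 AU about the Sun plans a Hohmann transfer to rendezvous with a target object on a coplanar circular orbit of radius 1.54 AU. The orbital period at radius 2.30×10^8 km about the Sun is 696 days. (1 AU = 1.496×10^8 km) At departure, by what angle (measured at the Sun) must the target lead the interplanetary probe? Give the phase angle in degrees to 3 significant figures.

From Kepler's third law T² = 4π²r³/μ at r = 2.30×10^8 km, T = 696 days = 696 × 86400 s = 6.01344×10^7 s: μ = 4π²r³/T² = 1.32830×10^11 km³/s².
In km: r₁ = 0.390 × 1.496×10^8 = 5.8344×10^7 km; r₂ = 1.54 × 1.496×10^8 = 2.30384×10^8 km.
Transfer-ellipse semi-major axis a_t = (r₁ + r₂)/2 = (5.8344×10^7 + 2.30384×10^8)/2 = 1.44364×10^8 km.
The half-period of the transfer ellipse is t = π√(a_t³/μ) = 1.495167×10^7 s.
The target's mean motion on its circular orbit is ω₂ = √(μ/r₂³) = 1.042246×10^-7 rad/s.
Angle swept by the target during transfer: ω₂·t = 1.55833 rad = 89.29°.
Arrival is 180° from departure on the ellipse, so φ = 180° − 89.29° = 90.7°.

φ = 90.7°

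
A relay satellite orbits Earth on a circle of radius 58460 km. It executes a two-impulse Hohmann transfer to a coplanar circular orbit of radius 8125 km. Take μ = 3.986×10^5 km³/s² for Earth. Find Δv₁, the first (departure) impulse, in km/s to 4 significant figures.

Δv₁ = 1.321 km/s

Transfer-ellipse semi-major axis a_t = (r₁ + r₂)/2 = (58460 + 8125)/2 = 33292.5 km.
On the circular orbit at r = 58460 km, v_c = √(μ/r) = 2.611 km/s.
Transfer-orbit speed at the same r (vis-viva, a = a_t): v_t = √[μ(2/r − 1/a_t)] = 1.290 km/s.
Δv₁ = |v_t − v_c| = |1.290 − 2.611| = 1.321 km/s.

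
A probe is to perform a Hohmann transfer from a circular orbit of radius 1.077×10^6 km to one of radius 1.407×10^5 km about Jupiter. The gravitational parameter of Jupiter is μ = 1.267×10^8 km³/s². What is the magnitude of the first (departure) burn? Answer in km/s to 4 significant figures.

The Hohmann ellipse has a_t = (r₁ + r₂)/2 = 6.0885×10^5 km.
On the circular orbit at r = 1.077×10^6 km, v_c = √(μ/r) = 10.846 km/s.
Vis-viva on the transfer ellipse at r = 1.077×10^6 km gives v_t = √[μ(2/r − 1/a_t)] = 5.2140 km/s.
Δv₁ = |v_t − v_c| = |5.2140 − 10.846| = 5.632 km/s.

Δv₁ = 5.632 km/s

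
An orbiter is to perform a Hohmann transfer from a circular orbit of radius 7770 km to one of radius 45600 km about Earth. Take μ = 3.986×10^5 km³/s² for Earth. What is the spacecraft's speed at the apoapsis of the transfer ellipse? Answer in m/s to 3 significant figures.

Semi-major axis of the transfer orbit: a_t = (7770 + 45600)/2 = 26685 km.
The apoapsis of the transfer ellipse is at r = 45600 km.
From the vis-viva equation, v = √[μ(2/r − 1/a_t)] = 1.595 km/s.

v = 1600 m/s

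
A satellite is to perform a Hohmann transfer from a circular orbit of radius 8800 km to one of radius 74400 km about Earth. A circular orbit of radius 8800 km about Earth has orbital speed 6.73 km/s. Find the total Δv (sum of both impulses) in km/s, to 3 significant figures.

From the circular-orbit relation v² = μ/r at r = 8800 km: μ = v²r = (6.73)² × 8800 = 3.98578×10^5 km³/s².
The Hohmann ellipse has a_t = (r₁ + r₂)/2 = 41600 km.
Circular speed at r₁: v₁ = √(μ/r₁) = √(3.98578×10^5/8800) = 6.730 km/s.
Transfer-orbit speed at r₁ (vis-viva): v_p = √[μ(2/r₁ − 1/a_t)] = 9.000 km/s.
First burn Δv₁ = |v_p − v₁| = 2.270 km/s.
Circular speed at r₂: v₂ = √(μ/r₂) = 2.315 km/s.
Transfer-orbit speed at r₂: v_a = √[μ(2/r₂ − 1/a_t)] = 1.065 km/s.
Second burn Δv₂ = |v₂ − v_a| = 1.250 km/s.
Δv = Δv₁ + Δv₂ = 2.270 + 1.250 = 3.520 km/s.

Δv = 3.52 km/s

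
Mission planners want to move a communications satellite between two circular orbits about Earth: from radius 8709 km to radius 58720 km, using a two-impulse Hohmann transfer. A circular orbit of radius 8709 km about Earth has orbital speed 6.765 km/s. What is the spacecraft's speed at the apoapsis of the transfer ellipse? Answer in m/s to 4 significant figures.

v = 1324 m/s

From the circular-orbit relation v² = μ/r at r = 8709 km: μ = v²r = (6.765)² × 8709 = 3.98569×10^5 km³/s².
Semi-major axis of the transfer orbit: a_t = (8709 + 58720)/2 = 33714.5 km.
The apoapsis of the transfer ellipse is at r = 58720 km.
Applying v² = μ(2/r − 1/a_t): v = 1.324 km/s.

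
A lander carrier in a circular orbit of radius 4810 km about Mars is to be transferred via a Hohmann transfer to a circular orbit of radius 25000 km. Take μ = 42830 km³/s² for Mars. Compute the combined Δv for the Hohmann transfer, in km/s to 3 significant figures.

Transfer-ellipse semi-major axis a_t = (r₁ + r₂)/2 = (4810 + 25000)/2 = 14905 km.
Circular speed at r₁: v₁ = √(μ/r₁) = √(42830/4810) = 2.9840 km/s.
On the transfer ellipse at r₁, vis-viva gives v_p = √[μ(2/r₁ − 1/a_t)] = 3.8646 km/s.
First burn Δv₁ = |v_p − v₁| = 0.8806 km/s.
Circular speed at r₂: v₂ = √(μ/r₂) = 1.30889 km/s.
Transfer-orbit speed at r₂: v_a = √[μ(2/r₂ − 1/a_t)] = 0.743551 km/s.
Second burn Δv₂ = |v₂ − v_a| = 0.5653 km/s.
Total Δv = Δv₁ + Δv₂ = 1.446 km/s.

Δv = 1.45 km/s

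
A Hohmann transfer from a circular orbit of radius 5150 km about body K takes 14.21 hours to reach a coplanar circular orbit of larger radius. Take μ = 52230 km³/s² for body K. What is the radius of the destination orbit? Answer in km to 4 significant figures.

r₂ = 42880 km

Transfer time t = 14.21 hours = 51156 s, and t = π√(a_t³/μ).
So a_t = (μ t²/π²)^(1/3) = (52230 × (51156)² / π²)^(1/3) = 24014 km.
Since a_t = (r₁ + r₂)/2, r₂ = 2a_t − r₁ = 2×24014 − 5150 = 42878 km.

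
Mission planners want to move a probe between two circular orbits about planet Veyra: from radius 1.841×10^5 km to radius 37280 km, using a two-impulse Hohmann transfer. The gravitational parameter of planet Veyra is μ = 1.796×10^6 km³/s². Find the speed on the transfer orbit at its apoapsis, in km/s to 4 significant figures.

The Hohmann ellipse has a_t = (r₁ + r₂)/2 = 1.1069×10^5 km.
The apoapsis of the transfer ellipse is at r = 1.841×10^5 km.
From the vis-viva equation, v = √[μ(2/r − 1/a_t)] = 1.813 km/s.

v = 1.813 km/s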